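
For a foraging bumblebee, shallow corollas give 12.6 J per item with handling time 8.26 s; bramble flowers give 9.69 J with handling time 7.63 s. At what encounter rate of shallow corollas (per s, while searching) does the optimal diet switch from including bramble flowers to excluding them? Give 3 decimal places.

Drop bramble flowers once their profitability E₂/h₂ falls below the rate achievable on shallow corollas alone: E₂/h₂ = λE₁/(1 + λh₁).
Solve for λ: λE₁h₂ = E₂(1 + λh₁) → λ(E₁h₂ − E₂h₁) = E₂ → λ = E₂/(E₁h₂ − E₂h₁).
λ = 9.69/(12.6×7.63 − 9.69×8.26) = 9.69/16.1 = 0.6019 per s.

0.602 per s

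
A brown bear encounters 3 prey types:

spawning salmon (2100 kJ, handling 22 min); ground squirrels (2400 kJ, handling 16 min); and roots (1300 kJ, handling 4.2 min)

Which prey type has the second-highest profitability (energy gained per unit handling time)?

ground squirrels

In descending order of E/h:
roots: 1300/4.2 = 310 kJ/min
ground squirrels: 2400/16 = 150 kJ/min
spawning salmon: 2100/22 = 95.5 kJ/min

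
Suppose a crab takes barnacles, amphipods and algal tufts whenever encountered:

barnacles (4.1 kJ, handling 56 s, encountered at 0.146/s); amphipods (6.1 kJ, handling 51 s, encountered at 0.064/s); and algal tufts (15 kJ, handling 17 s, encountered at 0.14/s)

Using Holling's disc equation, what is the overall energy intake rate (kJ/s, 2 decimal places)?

R = (0.146×4.1 + 0.064×6.1 + 0.14×15) / (1 + 0.146×56 + 0.064×51 + 0.14×17) = 3.089/14.82 = 0.2084 kJ/s.

0.21 kJ/s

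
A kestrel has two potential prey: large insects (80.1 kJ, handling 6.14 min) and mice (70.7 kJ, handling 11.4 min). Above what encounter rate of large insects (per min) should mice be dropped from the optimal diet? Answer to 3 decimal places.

0.148 per min

At the threshold, the rate on large insects alone equals the profitability of mice: λ·80.1/(1 + λ·6.14) = 70.7/11.4 = 6.202.
Rearranging, λ(80.1 − 6.202×6.14) = 6.202, so λ = 6.202/42.02 = 0.1476 per min.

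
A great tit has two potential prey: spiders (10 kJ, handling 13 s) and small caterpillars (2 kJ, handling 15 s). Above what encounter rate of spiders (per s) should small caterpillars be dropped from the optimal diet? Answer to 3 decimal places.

0.016 per s

The zero-one rule: include small caterpillars iff E₂/h₂ > λE₁/(1+λh₁). Equality gives the switch point.
λE₁h₂ = E₂ + λE₂h₁ ⇒ λ = E₂/(E₁h₂ − E₂h₁) = 2/(150 − 26) = 0.01613 per s.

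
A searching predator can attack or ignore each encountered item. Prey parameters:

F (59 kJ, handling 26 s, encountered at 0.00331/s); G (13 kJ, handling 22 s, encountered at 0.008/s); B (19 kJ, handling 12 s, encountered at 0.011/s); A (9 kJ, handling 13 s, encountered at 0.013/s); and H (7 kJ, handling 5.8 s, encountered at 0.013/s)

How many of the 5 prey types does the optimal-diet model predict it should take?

5

E/h in descending order: F 2.27, B 1.58, H 1.21, A 0.692, G 0.591 kJ/s. The optimal diet is the largest prefix of this list for which every included type satisfies E_i/h_i > R on the types above it.
Rate on top 1: 0.1798. B: 1.58 > 0.1798 → include.
Rate on top 2: 0.3319. H: 1.21 > 0.3319 → include.
Rate on top 3: 0.3829. A: 0.692 > 0.3829 → include.
Rate on top 4: 0.4187. G: 0.591 > 0.4187 → include.
Optimal diet: F, B, H, A, G — 5 of 5 types.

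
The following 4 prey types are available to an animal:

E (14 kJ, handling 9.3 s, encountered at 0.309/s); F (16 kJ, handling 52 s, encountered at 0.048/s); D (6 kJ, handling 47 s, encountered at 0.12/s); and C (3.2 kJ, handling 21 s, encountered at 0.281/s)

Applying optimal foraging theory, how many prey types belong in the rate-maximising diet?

Profitabilities (E/h, kJ/s): E 1.51, F 0.308, C 0.152, D 0.128. Add prey in this order while the next type's profitability exceeds the intake rate on those already taken.
Rate on top 1: 1.117. F: 0.308 < 1.117 → exclude; stop.
Optimal diet: E — 1 of 4 types.

1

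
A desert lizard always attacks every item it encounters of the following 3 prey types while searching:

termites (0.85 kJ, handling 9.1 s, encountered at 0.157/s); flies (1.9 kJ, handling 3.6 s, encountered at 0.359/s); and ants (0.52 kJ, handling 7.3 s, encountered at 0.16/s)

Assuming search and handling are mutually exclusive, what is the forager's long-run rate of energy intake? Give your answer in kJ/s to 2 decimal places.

0.18 kJ/s

R = Σλ_iE_i / (1 + Σλ_ih_i)
Numerator: 0.157×0.85 + 0.359×1.9 + 0.16×0.52 = 0.8987
Denominator: 1 + 0.157×9.1 + 0.359×3.6 + 0.16×7.3 = 4.889
R = 0.8987/4.889 = 0.1838 kJ/s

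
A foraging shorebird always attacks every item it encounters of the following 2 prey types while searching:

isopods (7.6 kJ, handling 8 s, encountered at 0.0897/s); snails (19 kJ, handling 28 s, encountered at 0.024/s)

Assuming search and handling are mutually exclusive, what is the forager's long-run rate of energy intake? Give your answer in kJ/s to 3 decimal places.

0.476 kJ/s

R = Σλ_iE_i / (1 + Σλ_ih_i)
Numerator: 0.0897×7.6 + 0.024×19 = 1.138
Denominator: 1 + 0.0897×8 + 0.024×28 = 2.39
R = 1.138/2.39 = 0.4761 kJ/s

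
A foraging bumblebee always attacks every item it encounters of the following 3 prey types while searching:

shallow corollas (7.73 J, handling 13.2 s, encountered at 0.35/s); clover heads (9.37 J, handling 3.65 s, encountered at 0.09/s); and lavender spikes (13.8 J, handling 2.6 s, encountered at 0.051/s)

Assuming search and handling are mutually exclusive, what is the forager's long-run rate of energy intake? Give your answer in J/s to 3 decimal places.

Energy encountered per unit search time: 0.35×7.73 + 0.09×9.37 + 0.051×13.8 = 4.253 J/s.
Handling time per unit search time: 0.35×13.2 + 0.09×3.65 + 0.051×2.6 = 5.081.
Rate = 4.253/(1 + 5.081) = 0.6993 J/s.

0.699 J/s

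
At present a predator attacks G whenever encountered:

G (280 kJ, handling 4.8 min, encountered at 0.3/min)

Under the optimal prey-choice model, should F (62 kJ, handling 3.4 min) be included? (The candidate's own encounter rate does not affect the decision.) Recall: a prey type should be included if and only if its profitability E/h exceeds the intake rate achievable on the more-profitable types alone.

No

Current rate: (0.3×280)/(1 + 0.3×4.8) = 34.43 kJ/min.
F: E/h = 62/3.4 = 18.24 kJ/min.
Since 18.24 < R, time spent handling F is better spent searching.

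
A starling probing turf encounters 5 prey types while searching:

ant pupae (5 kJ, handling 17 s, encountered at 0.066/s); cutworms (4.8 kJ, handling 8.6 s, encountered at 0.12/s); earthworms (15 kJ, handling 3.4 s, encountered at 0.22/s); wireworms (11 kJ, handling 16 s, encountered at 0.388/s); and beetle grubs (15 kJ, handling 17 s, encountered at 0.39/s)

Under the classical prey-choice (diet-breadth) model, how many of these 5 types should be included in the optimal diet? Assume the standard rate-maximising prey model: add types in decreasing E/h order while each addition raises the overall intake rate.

1

Profitabilities (E/h, kJ/s): earthworms 4.41, beetle grubs 0.882, wireworms 0.688, cutworms 0.558, ant pupae 0.294. Add prey in this order while the next type's profitability exceeds the intake rate on those already taken.
Rate on top 1: 1.888. beetle grubs: 0.882 < 1.888 → exclude; stop.
Optimal diet: earthworms — 1 of 5 types.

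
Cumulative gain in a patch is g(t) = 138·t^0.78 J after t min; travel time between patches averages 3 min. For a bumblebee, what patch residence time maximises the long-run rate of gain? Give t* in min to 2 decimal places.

Maximise g(t)/(T+t): set derivative to zero → g'(t)(T+t) = g(t).
g'(t) = 0.78·138·t^-0.22. Setting 0.78·138·t^-0.22 = 138·t^0.78/(3+t) gives 0.78(3+t) = t, so 0.22·t = 0.78×3.
t* = 0.78×3/0.22 = 10.64 min.

10.64 min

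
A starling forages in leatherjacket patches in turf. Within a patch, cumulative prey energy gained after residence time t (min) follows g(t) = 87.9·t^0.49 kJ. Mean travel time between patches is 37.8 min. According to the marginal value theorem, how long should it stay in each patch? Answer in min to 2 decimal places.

36.32 min

Maximise g(t)/(T+t): set derivative to zero → g'(t)(T+t) = g(t).
g'(t) = 0.49·87.9·t^-0.51. Setting 0.49·87.9·t^-0.51 = 87.9·t^0.49/(37.8+t) gives 0.49(37.8+t) = t, so 0.51·t = 0.49×37.8.
t* = 0.49×37.8/0.51 = 36.32 min.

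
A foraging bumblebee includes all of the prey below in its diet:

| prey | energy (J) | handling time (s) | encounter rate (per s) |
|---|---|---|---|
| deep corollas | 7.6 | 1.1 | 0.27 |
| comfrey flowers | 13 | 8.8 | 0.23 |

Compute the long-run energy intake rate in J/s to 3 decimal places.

1.518 J/s

Energy encountered per unit search time: 0.27×7.6 + 0.23×13 = 5.042 J/s.
Handling time per unit search time: 0.27×1.1 + 0.23×8.8 = 2.321.
Rate = 5.042/(1 + 2.321) = 1.518 J/s.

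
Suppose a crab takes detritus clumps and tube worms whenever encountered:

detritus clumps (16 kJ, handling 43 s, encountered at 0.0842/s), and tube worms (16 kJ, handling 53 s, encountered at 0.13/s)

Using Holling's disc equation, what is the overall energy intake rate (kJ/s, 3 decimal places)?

0.298 kJ/s

R = Σλ_iE_i / (1 + Σλ_ih_i)
Numerator: 0.0842×16 + 0.13×16 = 3.427
Denominator: 1 + 0.0842×43 + 0.13×53 = 11.51
R = 3.427/11.51 = 0.2977 kJ/s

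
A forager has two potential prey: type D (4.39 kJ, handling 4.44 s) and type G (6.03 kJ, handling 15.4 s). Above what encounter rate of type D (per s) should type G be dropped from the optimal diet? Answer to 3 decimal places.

0.148 per s

The zero-one rule: include type G iff E₂/h₂ > λE₁/(1+λh₁). Equality gives the switch point.
λE₁h₂ = E₂ + λE₂h₁ ⇒ λ = E₂/(E₁h₂ − E₂h₁) = 6.03/(67.61 − 26.77) = 0.1477 per s.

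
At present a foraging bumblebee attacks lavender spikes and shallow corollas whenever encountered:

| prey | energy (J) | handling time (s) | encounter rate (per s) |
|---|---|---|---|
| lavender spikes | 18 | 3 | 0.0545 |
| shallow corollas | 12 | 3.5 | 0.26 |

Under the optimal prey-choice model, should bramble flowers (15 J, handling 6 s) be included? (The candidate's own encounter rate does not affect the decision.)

Yes

Current rate: (0.0545×18 + 0.26×12)/(1 + 0.0545×3 + 0.26×3.5) = 1.978 J/s.
Profitability of bramble flowers: 15/6 = 2.5 J/s.
2.5 > 1.978, so adding bramble flowers raises the average — include it.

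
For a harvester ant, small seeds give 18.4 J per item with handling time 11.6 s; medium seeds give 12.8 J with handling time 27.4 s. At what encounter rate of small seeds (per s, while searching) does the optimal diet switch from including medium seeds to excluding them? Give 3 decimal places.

The zero-one rule: include medium seeds iff E₂/h₂ > λE₁/(1+λh₁). Equality gives the switch point.
λE₁h₂ = E₂ + λE₂h₁ ⇒ λ = E₂/(E₁h₂ − E₂h₁) = 12.8/(504.2 − 148.5) = 0.03599 per s.

0.036 per s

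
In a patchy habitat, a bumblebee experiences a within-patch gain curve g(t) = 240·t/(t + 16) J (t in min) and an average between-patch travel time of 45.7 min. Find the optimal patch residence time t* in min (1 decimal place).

27.0 min

Optimal t* satisfies g'(t*) = g(t*)/(T + t*).
g'(t) = 240·16/(t + 16)². Setting 240·16/(t+16)² = 240t/[(t+16)(45.7+t)] gives 16(45.7+t) = t(t+16), so t² = 16×45.7 = 731.2.
t* = √731.2 = 27.04 min.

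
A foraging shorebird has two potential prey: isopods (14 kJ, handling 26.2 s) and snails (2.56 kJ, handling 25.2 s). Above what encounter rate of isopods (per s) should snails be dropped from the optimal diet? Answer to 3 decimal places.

0.009 per s

At the threshold, the rate on isopods alone equals the profitability of snails: λ·14/(1 + λ·26.2) = 2.56/25.2 = 0.1016.
Rearranging, λ(14 − 0.1016×26.2) = 0.1016, so λ = 0.1016/11.34 = 0.00896 per s.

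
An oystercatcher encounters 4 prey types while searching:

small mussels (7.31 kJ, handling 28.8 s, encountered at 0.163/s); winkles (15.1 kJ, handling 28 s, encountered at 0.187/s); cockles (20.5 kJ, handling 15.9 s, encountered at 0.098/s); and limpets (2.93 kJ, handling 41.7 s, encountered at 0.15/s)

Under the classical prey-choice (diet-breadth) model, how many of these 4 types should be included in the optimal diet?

Rank by E/h (kJ/s): cockles 1.29, winkles 0.539, small mussels 0.254, limpets 0.0703. Include each in turn until the next type's E/h falls below the running intake rate.
Rate on top 1: 0.7853. winkles: 0.539 < 0.7853 → exclude; stop.
Optimal diet: cockles — 1 of 4 types.

1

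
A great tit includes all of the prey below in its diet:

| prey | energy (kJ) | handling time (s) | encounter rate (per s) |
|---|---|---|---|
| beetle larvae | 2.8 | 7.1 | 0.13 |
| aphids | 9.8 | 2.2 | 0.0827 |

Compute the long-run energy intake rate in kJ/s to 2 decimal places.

R = Σλ_iE_i / (1 + Σλ_ih_i)
Numerator: 0.13×2.8 + 0.0827×9.8 = 1.174
Denominator: 1 + 0.13×7.1 + 0.0827×2.2 = 2.105
R = 1.174/2.105 = 0.558 kJ/s

0.56 kJ/s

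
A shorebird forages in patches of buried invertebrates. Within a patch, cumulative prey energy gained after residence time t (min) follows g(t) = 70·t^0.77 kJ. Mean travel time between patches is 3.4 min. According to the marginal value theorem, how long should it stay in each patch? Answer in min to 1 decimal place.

Maximise g(t)/(T+t): set derivative to zero → g'(t)(T+t) = g(t).
g'(t) = 0.77·70·t^-0.23. Setting 0.77·70·t^-0.23 = 70·t^0.77/(3.4+t) gives 0.77(3.4+t) = t, so 0.23·t = 0.77×3.4.
t* = 0.77×3.4/0.23 = 11.38 min.

11.4 min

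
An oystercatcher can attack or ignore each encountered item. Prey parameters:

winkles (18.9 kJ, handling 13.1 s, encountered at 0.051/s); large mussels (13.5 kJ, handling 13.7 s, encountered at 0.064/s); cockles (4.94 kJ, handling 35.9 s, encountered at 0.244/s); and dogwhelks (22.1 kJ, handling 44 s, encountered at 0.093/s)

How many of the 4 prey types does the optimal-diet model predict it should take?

2

E/h in descending order: winkles 1.44, large mussels 0.985, dogwhelks 0.502, cockles 0.138 kJ/s. The optimal diet is the largest prefix of this list for which every included type satisfies E_i/h_i > R on the types above it.
Rate on top 1: 0.5778. large mussels: 0.985 > 0.5778 → include.
Rate on top 2: 0.7183. dogwhelks: 0.502 < 0.7183 → exclude; stop.
Optimal diet: winkles, large mussels — 2 of 4 types.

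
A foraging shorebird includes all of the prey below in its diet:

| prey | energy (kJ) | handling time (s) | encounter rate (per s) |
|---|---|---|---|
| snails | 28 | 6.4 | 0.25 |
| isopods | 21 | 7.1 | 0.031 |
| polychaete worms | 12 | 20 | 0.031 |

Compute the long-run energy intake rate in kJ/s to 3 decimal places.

2.332 kJ/s

R = Σλ_iE_i / (1 + Σλ_ih_i)
Numerator: 0.25×28 + 0.031×21 + 0.031×12 = 8.023
Denominator: 1 + 0.25×6.4 + 0.031×7.1 + 0.031×20 = 3.44
R = 8.023/3.44 = 2.332 kJ/s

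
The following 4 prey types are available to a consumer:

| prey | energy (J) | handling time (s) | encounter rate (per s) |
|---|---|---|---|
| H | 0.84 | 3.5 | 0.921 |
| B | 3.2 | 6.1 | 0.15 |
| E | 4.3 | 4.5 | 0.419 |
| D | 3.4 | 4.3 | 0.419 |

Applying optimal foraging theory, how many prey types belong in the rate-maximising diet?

E/h in descending order: E 0.956, D 0.791, B 0.525, H 0.24 J/s. The optimal diet is the largest prefix of this list for which every included type satisfies E_i/h_i > R on the types above it.
Rate on top 1: 0.6244. D: 0.791 > 0.6244 → include.
Rate on top 2: 0.6883. B: 0.525 < 0.6883 → exclude; stop.
Optimal diet: E, D — 2 of 4 types.

2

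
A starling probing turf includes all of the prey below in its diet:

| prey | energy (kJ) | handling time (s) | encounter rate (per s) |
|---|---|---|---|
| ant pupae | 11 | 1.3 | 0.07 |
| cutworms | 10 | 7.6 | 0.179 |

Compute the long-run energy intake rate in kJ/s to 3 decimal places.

Energy encountered per unit search time: 0.07×11 + 0.179×10 = 2.56 kJ/s.
Handling time per unit search time: 0.07×1.3 + 0.179×7.6 = 1.451.
Rate = 2.56/(1 + 1.451) = 1.044 kJ/s.

1.044 kJ/s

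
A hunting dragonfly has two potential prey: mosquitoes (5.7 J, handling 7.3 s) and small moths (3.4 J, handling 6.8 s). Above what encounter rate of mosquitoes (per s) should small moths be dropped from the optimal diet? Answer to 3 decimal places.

0.244 per s

At the threshold, the rate on mosquitoes alone equals the profitability of small moths: λ·5.7/(1 + λ·7.3) = 3.4/6.8 = 0.5.
Rearranging, λ(5.7 − 0.5×7.3) = 0.5, so λ = 0.5/2.05 = 0.2439 per s.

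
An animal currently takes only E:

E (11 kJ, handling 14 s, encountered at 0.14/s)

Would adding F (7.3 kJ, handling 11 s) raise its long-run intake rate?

Intake rate on the current diet: R = (0.14×11) / (1 + 0.14×14) = 1.54/2.96 = 0.5203 kJ/s.
Profitability of F: 7.3/11 = 0.6636 kJ/s.
Since 0.6636 > R, including F increases the long-run rate.

Yes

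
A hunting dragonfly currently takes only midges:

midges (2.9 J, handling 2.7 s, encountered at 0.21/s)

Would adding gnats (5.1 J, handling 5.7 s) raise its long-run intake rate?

Yes

On midges alone, R = ΣλE/(1+Σλh) = 0.609/1.567 = 0.3886 J/s.
Profitability of gnats: 5.1/5.7 = 0.8947 J/s.
Since 0.8947 > R, including gnats increases the long-run rate.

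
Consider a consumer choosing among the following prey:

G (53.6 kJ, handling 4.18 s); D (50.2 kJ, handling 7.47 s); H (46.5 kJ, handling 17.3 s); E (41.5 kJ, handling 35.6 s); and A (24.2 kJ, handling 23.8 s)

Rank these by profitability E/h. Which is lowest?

A

Profitability E/h (kJ/s): G = 53.6/4.18 = 12.8, D = 50.2/7.47 = 6.72, H = 46.5/17.3 = 2.69, E = 41.5/35.6 = 1.17, A = 24.2/23.8 = 1.02.
Ranked: G > D > H > E > A.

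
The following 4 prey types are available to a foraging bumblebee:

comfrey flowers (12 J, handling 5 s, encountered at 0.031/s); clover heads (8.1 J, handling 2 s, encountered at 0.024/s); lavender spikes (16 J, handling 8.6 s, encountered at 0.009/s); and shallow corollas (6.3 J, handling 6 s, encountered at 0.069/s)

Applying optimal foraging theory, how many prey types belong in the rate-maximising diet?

E/h in descending order: clover heads 4.05, comfrey flowers 2.4, lavender spikes 1.86, shallow corollas 1.05 J/s. The optimal diet is the largest prefix of this list for which every included type satisfies E_i/h_i > R on the types above it.
Rate on top 1: 0.1855. comfrey flowers: 2.4 > 0.1855 → include.
Rate on top 2: 0.4708. lavender spikes: 1.86 > 0.4708 → include.
Rate on top 3: 0.5548. shallow corollas: 1.05 > 0.5548 → include.
Optimal diet: clover heads, comfrey flowers, lavender spikes, shallow corollas — 4 of 4 types.

4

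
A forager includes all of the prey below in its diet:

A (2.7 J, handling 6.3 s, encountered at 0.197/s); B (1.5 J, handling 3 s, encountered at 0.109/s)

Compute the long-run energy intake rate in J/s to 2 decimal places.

R = Σλ_iE_i / (1 + Σλ_ih_i)
Numerator: 0.197×2.7 + 0.109×1.5 = 0.6954
Denominator: 1 + 0.197×6.3 + 0.109×3 = 2.568
R = 0.6954/2.568 = 0.2708 J/s

0.27 J/s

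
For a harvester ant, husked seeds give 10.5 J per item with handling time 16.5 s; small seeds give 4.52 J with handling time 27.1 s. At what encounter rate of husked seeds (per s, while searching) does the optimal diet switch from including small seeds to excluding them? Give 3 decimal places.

0.022 per s

At the threshold, the rate on husked seeds alone equals the profitability of small seeds: λ·10.5/(1 + λ·16.5) = 4.52/27.1 = 0.1668.
Rearranging, λ(10.5 − 0.1668×16.5) = 0.1668, so λ = 0.1668/7.748 = 0.02153 per s.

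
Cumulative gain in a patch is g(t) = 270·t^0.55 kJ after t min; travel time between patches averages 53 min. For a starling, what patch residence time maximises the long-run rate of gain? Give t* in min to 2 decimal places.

By the marginal value theorem, leave when the instantaneous gain rate g'(t) equals the habitat-wide average g(t)/(T + t).
g'(t) = 0.55·270·t^-0.45. Setting 0.55·270·t^-0.45 = 270·t^0.55/(53+t) gives 0.55(53+t) = t, so 0.45·t = 0.55×53.
t* = 0.55×53/0.45 = 64.78 min.

64.78 min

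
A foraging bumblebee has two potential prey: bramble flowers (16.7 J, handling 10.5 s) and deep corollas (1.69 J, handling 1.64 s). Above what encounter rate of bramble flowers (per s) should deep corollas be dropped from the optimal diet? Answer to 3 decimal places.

0.175 per s

At the threshold, the rate on bramble flowers alone equals the profitability of deep corollas: λ·16.7/(1 + λ·10.5) = 1.69/1.64 = 1.03.
Rearranging, λ(16.7 − 1.03×10.5) = 1.03, so λ = 1.03/5.88 = 0.1753 per s.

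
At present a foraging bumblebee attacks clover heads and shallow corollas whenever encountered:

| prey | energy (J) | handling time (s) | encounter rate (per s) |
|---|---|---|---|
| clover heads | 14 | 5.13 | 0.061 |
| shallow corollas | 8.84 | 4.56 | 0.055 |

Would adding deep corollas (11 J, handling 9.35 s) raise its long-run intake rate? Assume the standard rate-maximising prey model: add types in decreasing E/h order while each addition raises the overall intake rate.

Yes

On clover heads and shallow corollas alone, R = ΣλE/(1+Σλh) = 1.34/1.564 = 0.8571 J/s.
deep corollas: E/h = 11/9.35 = 1.176 J/s.
1.176 > 0.8571, so adding deep corollas raises the average — include it.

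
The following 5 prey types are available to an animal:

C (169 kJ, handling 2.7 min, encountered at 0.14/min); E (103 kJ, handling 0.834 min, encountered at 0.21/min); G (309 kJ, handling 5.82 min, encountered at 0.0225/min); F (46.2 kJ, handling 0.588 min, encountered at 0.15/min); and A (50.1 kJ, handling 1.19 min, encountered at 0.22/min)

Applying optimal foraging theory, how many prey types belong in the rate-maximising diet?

5

Rank by E/h (kJ/min): E 124, F 78.6, C 62.6, G 53.1, A 42.1. Include each in turn until the next type's E/h falls below the running intake rate.
Rate on top 1: 18.41. F: 78.6 > 18.41 → include.
Rate on top 2: 22.61. C: 62.6 > 22.61 → include.
Rate on top 3: 31.82. G: 53.1 > 31.82 → include.
Rate on top 4: 33.39. A: 42.1 > 33.39 → include.
Optimal diet: E, F, C, G, A — 5 of 5 types.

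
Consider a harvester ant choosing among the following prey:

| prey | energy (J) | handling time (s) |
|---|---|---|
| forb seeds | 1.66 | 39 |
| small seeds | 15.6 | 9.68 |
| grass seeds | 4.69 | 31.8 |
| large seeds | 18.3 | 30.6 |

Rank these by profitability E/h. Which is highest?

small seeds

Profitability E/h (J/s): forb seeds = 1.66/39 = 0.0426, small seeds = 15.6/9.68 = 1.61, grass seeds = 4.69/31.8 = 0.147, large seeds = 18.3/30.6 = 0.598.
Ranked: small seeds > large seeds > grass seeds > forb seeds.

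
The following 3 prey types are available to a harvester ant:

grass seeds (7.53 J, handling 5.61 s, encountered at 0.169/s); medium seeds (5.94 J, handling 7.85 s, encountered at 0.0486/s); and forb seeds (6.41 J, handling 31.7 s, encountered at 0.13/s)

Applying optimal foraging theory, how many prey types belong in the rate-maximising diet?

Rank by E/h (J/s): grass seeds 1.34, medium seeds 0.757, forb seeds 0.202. Include each in turn until the next type's E/h falls below the running intake rate.
Rate on top 1: 0.6532. medium seeds: 0.757 > 0.6532 → include.
Rate on top 2: 0.6702. forb seeds: 0.202 < 0.6702 → exclude; stop.
Optimal diet: grass seeds, medium seeds — 2 of 3 types.

2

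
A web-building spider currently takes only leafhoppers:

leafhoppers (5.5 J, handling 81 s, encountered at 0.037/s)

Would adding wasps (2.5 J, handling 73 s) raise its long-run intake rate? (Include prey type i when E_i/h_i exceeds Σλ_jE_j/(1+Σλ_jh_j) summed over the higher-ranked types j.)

No

Current rate: (0.037×5.5)/(1 + 0.037×81) = 0.05091 J/s.
Profitability of wasps: 2.5/73 = 0.03425 J/s.
Since 0.03425 < R, time spent handling wasps is better spent searching.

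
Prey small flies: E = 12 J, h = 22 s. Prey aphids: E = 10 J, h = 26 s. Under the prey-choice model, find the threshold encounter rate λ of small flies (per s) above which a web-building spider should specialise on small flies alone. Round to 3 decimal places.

0.109 per s

The zero-one rule: include aphids iff E₂/h₂ > λE₁/(1+λh₁). Equality gives the switch point.
λE₁h₂ = E₂ + λE₂h₁ ⇒ λ = E₂/(E₁h₂ − E₂h₁) = 10/(312 − 220) = 0.1087 per s.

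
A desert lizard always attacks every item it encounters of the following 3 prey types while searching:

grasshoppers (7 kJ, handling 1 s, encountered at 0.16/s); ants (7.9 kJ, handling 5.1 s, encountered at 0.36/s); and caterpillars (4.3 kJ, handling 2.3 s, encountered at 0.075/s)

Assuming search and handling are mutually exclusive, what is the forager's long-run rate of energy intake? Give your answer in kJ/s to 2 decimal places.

R = Σλ_iE_i / (1 + Σλ_ih_i)
Numerator: 0.16×7 + 0.36×7.9 + 0.075×4.3 = 4.287
Denominator: 1 + 0.16×1 + 0.36×5.1 + 0.075×2.3 = 3.168
R = 4.287/3.168 = 1.353 kJ/s

1.35 kJ/s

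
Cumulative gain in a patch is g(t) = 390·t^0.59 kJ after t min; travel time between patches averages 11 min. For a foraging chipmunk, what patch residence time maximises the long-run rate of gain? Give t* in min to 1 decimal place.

By the marginal value theorem, leave when the instantaneous gain rate g'(t) equals the habitat-wide average g(t)/(T + t).
g'(t) = 0.59·390·t^-0.41. Setting 0.59·390·t^-0.41 = 390·t^0.59/(11+t) gives 0.59(11+t) = t, so 0.41·t = 0.59×11.
t* = 0.59×11/0.41 = 15.83 min.

15.8 min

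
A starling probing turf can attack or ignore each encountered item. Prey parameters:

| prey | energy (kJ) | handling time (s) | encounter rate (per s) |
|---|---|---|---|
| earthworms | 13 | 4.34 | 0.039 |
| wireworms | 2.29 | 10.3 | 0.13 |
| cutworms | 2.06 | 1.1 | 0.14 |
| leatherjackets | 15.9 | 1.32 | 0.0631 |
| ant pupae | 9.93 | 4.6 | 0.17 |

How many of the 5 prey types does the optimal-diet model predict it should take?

4

E/h in descending order: leatherjackets 12, earthworms 3, ant pupae 2.16, cutworms 1.87, wireworms 0.222 kJ/s. The optimal diet is the largest prefix of this list for which every included type satisfies E_i/h_i > R on the types above it.
Rate on top 1: 0.9261. earthworms: 3 > 0.9261 → include.
Rate on top 2: 1.206. ant pupae: 2.16 > 1.206 → include.
Rate on top 3: 1.572. cutworms: 1.87 > 1.572 → include.
Rate on top 4: 1.593. wireworms: 0.222 < 1.593 → exclude; stop.
Optimal diet: leatherjackets, earthworms, ant pupae, cutworms — 4 of 5 types.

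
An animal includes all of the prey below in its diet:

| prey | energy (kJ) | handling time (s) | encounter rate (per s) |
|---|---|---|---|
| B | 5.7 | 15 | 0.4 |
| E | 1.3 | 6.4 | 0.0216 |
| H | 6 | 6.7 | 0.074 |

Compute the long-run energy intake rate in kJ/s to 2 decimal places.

R = Σλ_iE_i / (1 + Σλ_ih_i)
Numerator: 0.4×5.7 + 0.0216×1.3 + 0.074×6 = 2.752
Denominator: 1 + 0.4×15 + 0.0216×6.4 + 0.074×6.7 = 7.634
R = 2.752/7.634 = 0.3605 kJ/s

0.36 kJ/s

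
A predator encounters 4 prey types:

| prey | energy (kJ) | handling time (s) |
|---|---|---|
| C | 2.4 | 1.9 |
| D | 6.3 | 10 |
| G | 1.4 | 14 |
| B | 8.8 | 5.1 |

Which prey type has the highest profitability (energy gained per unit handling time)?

B

In descending order of E/h:
B: 8.8/5.1 = 1.73 kJ/s
C: 2.4/1.9 = 1.26 kJ/s
D: 6.3/10 = 0.63 kJ/s
G: 1.4/14 = 0.1 kJ/s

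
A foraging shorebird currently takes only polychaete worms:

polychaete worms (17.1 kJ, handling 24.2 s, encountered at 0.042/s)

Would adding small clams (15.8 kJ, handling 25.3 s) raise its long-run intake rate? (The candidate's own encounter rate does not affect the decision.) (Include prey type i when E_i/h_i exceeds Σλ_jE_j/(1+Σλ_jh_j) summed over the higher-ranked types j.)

Current rate: (0.042×17.1)/(1 + 0.042×24.2) = 0.3562 kJ/s.
small clams: E/h = 15.8/25.3 = 0.6245 kJ/s.
0.6245 > 0.3562, so adding small clams raises the average — include it.

Yes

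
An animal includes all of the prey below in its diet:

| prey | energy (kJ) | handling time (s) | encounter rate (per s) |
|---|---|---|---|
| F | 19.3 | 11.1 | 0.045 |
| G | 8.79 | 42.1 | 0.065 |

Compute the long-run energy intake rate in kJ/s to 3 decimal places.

0.340 kJ/s

R = Σλ_iE_i / (1 + Σλ_ih_i)
Numerator: 0.045×19.3 + 0.065×8.79 = 1.44
Denominator: 1 + 0.045×11.1 + 0.065×42.1 = 4.236
R = 1.44/4.236 = 0.3399 kJ/s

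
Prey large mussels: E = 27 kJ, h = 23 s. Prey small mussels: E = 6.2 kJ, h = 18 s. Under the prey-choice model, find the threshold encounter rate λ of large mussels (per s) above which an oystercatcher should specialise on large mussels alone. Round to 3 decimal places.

Drop small mussels once their profitability E₂/h₂ falls below the rate achievable on large mussels alone: E₂/h₂ = λE₁/(1 + λh₁).
Solve for λ: λE₁h₂ = E₂(1 + λh₁) → λ(E₁h₂ − E₂h₁) = E₂ → λ = E₂/(E₁h₂ − E₂h₁).
λ = 6.2/(27×18 − 6.2×23) = 6.2/343.4 = 0.01805 per s.

0.018 per s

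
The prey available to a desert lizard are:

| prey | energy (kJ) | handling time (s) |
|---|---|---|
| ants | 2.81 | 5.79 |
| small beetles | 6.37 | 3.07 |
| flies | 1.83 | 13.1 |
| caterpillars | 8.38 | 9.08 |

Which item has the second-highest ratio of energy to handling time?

caterpillars

In descending order of E/h:
small beetles: 6.37/3.07 = 2.07 kJ/s
caterpillars: 8.38/9.08 = 0.923 kJ/s
ants: 2.81/5.79 = 0.485 kJ/s
flies: 1.83/13.1 = 0.14 kJ/s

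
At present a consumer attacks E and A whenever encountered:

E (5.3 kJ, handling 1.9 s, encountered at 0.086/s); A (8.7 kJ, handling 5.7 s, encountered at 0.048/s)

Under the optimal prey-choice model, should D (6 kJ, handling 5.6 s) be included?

On E and A alone, R = ΣλE/(1+Σλh) = 0.8734/1.437 = 0.6078 kJ/s.
D: E/h = 6/5.6 = 1.071 kJ/s.
Since 1.071 > R, including D increases the long-run rate.

Yes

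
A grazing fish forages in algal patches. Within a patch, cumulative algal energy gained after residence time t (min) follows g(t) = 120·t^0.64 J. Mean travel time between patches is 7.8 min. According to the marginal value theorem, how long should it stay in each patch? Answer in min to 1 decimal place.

13.9 min

Maximise g(t)/(T+t): set derivative to zero → g'(t)(T+t) = g(t).
g'(t) = 0.64·120·t^-0.36. Setting 0.64·120·t^-0.36 = 120·t^0.64/(7.8+t) gives 0.64(7.8+t) = t, so 0.36·t = 0.64×7.8.
t* = 0.64×7.8/0.36 = 13.87 min.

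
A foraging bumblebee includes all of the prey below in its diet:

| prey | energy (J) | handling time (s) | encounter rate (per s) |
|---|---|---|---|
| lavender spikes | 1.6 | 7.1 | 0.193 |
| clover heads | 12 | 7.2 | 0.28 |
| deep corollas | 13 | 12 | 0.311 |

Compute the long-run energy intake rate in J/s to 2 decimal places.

0.95 J/s

Energy encountered per unit search time: 0.193×1.6 + 0.28×12 + 0.311×13 = 7.712 J/s.
Handling time per unit search time: 0.193×7.1 + 0.28×7.2 + 0.311×12 = 7.118.
Rate = 7.712/(1 + 7.118) = 0.9499 J/s.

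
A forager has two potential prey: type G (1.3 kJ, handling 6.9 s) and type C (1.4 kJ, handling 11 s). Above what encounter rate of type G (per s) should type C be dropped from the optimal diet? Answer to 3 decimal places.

At the threshold, the rate on type G alone equals the profitability of type C: λ·1.3/(1 + λ·6.9) = 1.4/11 = 0.1273.
Rearranging, λ(1.3 − 0.1273×6.9) = 0.1273, so λ = 0.1273/0.4218 = 0.3017 per s.

0.302 per s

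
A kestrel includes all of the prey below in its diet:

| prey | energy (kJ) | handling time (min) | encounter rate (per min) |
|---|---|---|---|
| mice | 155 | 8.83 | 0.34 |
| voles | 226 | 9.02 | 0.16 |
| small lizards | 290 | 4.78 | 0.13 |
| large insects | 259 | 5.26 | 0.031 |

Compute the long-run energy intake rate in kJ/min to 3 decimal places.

R = Σλ_iE_i / (1 + Σλ_ih_i)
Numerator: 0.34×155 + 0.16×226 + 0.13×290 + 0.031×259 = 134.6
Denominator: 1 + 0.34×8.83 + 0.16×9.02 + 0.13×4.78 + 0.031×5.26 = 6.23
R = 134.6/6.23 = 21.6 kJ/min

21.604 kJ/min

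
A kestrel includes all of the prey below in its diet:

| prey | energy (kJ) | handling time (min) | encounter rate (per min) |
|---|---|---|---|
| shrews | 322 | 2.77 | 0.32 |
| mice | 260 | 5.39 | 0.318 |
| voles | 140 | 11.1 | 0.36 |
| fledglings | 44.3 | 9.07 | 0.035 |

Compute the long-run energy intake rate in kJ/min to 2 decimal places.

R = (0.32×322 + 0.318×260 + 0.36×140 + 0.035×44.3) / (1 + 0.32×2.77 + 0.318×5.39 + 0.36×11.1 + 0.035×9.07) = 237.7/7.914 = 30.03 kJ/min.

30.03 kJ/min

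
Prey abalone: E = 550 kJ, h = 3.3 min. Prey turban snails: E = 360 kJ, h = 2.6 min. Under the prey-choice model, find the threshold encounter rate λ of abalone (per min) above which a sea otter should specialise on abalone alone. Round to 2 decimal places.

The zero-one rule: include turban snails iff E₂/h₂ > λE₁/(1+λh₁). Equality gives the switch point.
λE₁h₂ = E₂ + λE₂h₁ ⇒ λ = E₂/(E₁h₂ − E₂h₁) = 360/(1430 − 1188) = 1.488 per min.

1.49 per min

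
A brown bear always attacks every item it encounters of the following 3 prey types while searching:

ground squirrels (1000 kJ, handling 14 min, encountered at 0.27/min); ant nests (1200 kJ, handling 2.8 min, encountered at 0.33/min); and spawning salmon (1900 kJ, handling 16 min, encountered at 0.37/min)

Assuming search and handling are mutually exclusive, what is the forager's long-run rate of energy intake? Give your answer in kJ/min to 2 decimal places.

R = (0.27×1000 + 0.33×1200 + 0.37×1900) / (1 + 0.27×14 + 0.33×2.8 + 0.37×16) = 1369/11.62 = 117.8 kJ/min.

117.77 kJ/min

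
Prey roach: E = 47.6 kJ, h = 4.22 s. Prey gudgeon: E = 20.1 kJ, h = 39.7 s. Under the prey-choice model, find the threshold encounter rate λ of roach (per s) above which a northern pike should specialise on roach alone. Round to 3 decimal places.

0.011 per s

The zero-one rule: include gudgeon iff E₂/h₂ > λE₁/(1+λh₁). Equality gives the switch point.
λE₁h₂ = E₂ + λE₂h₁ ⇒ λ = E₂/(E₁h₂ − E₂h₁) = 20.1/(1890 − 84.82) = 0.01114 per s.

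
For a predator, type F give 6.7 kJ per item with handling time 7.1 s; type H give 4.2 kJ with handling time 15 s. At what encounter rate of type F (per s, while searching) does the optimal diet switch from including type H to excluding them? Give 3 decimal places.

The zero-one rule: include type H iff E₂/h₂ > λE₁/(1+λh₁). Equality gives the switch point.
λE₁h₂ = E₂ + λE₂h₁ ⇒ λ = E₂/(E₁h₂ − E₂h₁) = 4.2/(100.5 − 29.82) = 0.05942 per s.

0.059 per s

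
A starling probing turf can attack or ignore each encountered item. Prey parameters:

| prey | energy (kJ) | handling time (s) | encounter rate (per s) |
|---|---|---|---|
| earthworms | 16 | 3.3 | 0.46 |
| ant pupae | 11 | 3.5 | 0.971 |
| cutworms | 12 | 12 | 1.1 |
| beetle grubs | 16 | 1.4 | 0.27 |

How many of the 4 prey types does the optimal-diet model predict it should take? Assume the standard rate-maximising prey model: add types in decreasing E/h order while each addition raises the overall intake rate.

Profitabilities (E/h, kJ/s): beetle grubs 11.4, earthworms 4.85, ant pupae 3.14, cutworms 1. Add prey in this order while the next type's profitability exceeds the intake rate on those already taken.
Rate on top 1: 3.135. earthworms: 4.85 > 3.135 → include.
Rate on top 2: 4.033. ant pupae: 3.14 < 4.033 → exclude; stop.
Optimal diet: beetle grubs, earthworms — 2 of 4 types.

2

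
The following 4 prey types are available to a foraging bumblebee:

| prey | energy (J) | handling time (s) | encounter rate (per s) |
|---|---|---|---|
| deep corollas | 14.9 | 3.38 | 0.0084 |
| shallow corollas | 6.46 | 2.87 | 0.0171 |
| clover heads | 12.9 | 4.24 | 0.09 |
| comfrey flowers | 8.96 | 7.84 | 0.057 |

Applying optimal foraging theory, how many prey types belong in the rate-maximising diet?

4

Profitabilities (E/h, J/s): deep corollas 4.41, clover heads 3.04, shallow corollas 2.25, comfrey flowers 1.14. Add prey in this order while the next type's profitability exceeds the intake rate on those already taken.
Rate on top 1: 0.1217. clover heads: 3.04 > 0.1217 → include.
Rate on top 2: 0.9122. shallow corollas: 2.25 > 0.9122 → include.
Rate on top 3: 0.9572. comfrey flowers: 1.14 > 0.9572 → include.
Optimal diet: deep corollas, clover heads, shallow corollas, comfrey flowers — 4 of 4 types.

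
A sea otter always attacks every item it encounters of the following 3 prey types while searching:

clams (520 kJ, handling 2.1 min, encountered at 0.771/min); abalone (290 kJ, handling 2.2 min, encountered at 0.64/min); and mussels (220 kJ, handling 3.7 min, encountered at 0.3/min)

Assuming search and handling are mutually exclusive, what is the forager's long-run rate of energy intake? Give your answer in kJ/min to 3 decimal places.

127.021 kJ/min

Energy encountered per unit search time: 0.771×520 + 0.64×290 + 0.3×220 = 652.5 kJ/min.
Handling time per unit search time: 0.771×2.1 + 0.64×2.2 + 0.3×3.7 = 4.137.
Rate = 652.5/(1 + 4.137) = 127 kJ/min.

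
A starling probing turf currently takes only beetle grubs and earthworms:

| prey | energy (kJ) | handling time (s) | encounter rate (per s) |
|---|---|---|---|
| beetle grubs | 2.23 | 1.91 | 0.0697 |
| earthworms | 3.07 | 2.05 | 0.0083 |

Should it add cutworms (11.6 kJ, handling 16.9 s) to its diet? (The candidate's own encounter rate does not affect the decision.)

Yes

Current rate: (0.0697×2.23 + 0.0083×3.07)/(1 + 0.0697×1.91 + 0.0083×2.05) = 0.1573 kJ/s.
cutworms: E/h = 11.6/16.9 = 0.6864 kJ/s.
0.6864 > 0.1573, so adding cutworms raises the average — include it.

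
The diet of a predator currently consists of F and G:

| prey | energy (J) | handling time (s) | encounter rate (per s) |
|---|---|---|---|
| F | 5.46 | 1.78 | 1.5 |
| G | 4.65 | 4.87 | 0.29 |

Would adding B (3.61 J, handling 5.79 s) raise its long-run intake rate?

On F and G alone, R = ΣλE/(1+Σλh) = 9.538/5.082 = 1.877 J/s.
B: E/h = 3.61/5.79 = 0.6235 J/s.
0.6235 < 1.877, so adding B would lower the average — exclude it.

No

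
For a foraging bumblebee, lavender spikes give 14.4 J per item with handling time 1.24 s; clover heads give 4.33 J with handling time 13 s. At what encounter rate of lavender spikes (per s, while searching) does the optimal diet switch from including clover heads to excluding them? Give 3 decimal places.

The zero-one rule: include clover heads iff E₂/h₂ > λE₁/(1+λh₁). Equality gives the switch point.
λE₁h₂ = E₂ + λE₂h₁ ⇒ λ = E₂/(E₁h₂ − E₂h₁) = 4.33/(187.2 − 5.369) = 0.02381 per s.

0.024 per s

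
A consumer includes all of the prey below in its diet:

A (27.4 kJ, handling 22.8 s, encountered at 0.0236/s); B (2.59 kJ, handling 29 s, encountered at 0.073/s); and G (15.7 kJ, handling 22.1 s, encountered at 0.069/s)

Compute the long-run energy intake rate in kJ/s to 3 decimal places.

0.370 kJ/s

R = Σλ_iE_i / (1 + Σλ_ih_i)
Numerator: 0.0236×27.4 + 0.073×2.59 + 0.069×15.7 = 1.919
Denominator: 1 + 0.0236×22.8 + 0.073×29 + 0.069×22.1 = 5.18
R = 1.919/5.18 = 0.3705 kJ/s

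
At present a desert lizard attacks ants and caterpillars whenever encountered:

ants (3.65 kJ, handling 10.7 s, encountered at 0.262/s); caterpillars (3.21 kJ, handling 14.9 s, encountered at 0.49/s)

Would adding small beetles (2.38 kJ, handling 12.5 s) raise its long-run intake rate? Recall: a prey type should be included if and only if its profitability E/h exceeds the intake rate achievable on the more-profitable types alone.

No

Intake rate on the current diet: R = (0.262×3.65 + 0.49×3.21) / (1 + 0.262×10.7 + 0.49×14.9) = 2.529/11.1 = 0.2278 kJ/s.
small beetles: E/h = 2.38/12.5 = 0.1904 kJ/s.
0.1904 < 0.2278, so adding small beetles would lower the average — exclude it.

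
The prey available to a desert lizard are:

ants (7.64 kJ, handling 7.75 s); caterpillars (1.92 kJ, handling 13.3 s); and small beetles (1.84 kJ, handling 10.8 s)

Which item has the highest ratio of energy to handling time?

In descending order of E/h:
ants: 7.64/7.75 = 0.986 kJ/s
small beetles: 1.84/10.8 = 0.17 kJ/s
caterpillars: 1.92/13.3 = 0.144 kJ/s

ants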